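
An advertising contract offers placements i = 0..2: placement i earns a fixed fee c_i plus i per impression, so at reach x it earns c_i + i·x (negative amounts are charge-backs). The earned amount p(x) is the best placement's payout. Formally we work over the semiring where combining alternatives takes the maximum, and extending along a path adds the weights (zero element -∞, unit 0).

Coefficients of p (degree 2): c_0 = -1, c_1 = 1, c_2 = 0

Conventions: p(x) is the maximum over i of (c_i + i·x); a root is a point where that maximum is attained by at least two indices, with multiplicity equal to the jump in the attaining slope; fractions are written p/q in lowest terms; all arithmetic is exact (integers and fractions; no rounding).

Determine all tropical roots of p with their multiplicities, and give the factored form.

hull edge (i=0, c=-1) to (i=1, c=1): slope 2, span 1
hull edge (i=1, c=1) to (i=2, c=0): slope -1, span 1
Factored form: p(x) = 0 ⊗ (x ⊕ (-2)) ⊗ (x ⊕ 1)
Answer: roots = -2 (mult 1), 1 (mult 1)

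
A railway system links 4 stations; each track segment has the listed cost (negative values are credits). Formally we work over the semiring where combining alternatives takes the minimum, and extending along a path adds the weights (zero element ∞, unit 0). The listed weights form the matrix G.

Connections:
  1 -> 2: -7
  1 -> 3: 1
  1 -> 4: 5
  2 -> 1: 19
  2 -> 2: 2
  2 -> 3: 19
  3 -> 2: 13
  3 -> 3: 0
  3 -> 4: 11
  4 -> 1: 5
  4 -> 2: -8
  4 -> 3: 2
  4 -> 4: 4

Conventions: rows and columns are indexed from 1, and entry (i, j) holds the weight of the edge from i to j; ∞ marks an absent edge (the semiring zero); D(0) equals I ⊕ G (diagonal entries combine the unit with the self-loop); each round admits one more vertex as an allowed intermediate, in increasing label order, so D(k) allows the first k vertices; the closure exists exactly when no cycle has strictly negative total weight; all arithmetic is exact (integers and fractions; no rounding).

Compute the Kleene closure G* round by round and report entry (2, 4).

D(0):
  [0, -7, 1, 5]
  [19, 0, 19, ∞]
  [∞, 13, 0, 11]
  [5, -8, 2, 0]
D(1):
  [0, -7, 1, 5]
  [19, 0, 19, 24]
  [∞, 13, 0, 11]
  [5, -8, 2, 0]
D(2):
  [0, -7, 1, 5]
  [19, 0, 19, 24]
  [32, 13, 0, 11]
  [5, -8, 2, 0]
D(3):
  [0, -7, 1, 5]
  [19, 0, 19, 24]
  [32, 13, 0, 11]
  [5, -8, 2, 0]
D(4):
  [0, -7, 1, 5]
  [19, 0, 19, 24]
  [16, 3, 0, 11]
  [5, -8, 2, 0]
Answer: G*[2][4] = 24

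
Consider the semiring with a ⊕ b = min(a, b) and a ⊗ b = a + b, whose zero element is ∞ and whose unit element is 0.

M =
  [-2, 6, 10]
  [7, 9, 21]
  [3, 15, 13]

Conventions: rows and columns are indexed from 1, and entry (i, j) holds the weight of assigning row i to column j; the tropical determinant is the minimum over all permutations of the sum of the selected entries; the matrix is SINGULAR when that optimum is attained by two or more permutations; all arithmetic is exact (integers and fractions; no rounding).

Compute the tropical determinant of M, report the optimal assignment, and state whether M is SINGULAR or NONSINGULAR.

σ = (1, 2, 3): (-2) + 9 + 13 = 20
σ = (1, 3, 2): (-2) + 21 + 15 = 34
σ = (2, 1, 3): 6 + 7 + 13 = 26
σ = (2, 3, 1): 6 + 21 + 3 = 30
σ = (3, 1, 2): 10 + 7 + 15 = 32
σ = (3, 2, 1): 10 + 9 + 3 = 22
Optimal value attained by: σ = (1, 2, 3).
Answer: det⊕(M) = 20; verdict: NONSINGULAR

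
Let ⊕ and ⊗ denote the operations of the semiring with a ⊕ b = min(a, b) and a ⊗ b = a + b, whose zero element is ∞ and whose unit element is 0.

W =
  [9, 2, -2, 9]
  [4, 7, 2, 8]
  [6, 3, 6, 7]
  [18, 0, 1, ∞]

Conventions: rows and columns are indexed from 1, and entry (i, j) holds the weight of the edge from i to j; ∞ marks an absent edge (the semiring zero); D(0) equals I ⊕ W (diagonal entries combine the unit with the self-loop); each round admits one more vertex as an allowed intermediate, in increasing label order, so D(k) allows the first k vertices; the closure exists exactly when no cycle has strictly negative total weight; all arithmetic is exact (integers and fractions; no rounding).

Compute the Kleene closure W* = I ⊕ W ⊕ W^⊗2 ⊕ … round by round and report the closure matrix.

D(0):
  [0, 2, -2, 9]
  [4, 0, 2, 8]
  [6, 3, 0, 7]
  [18, 0, 1, 0]
D(1):
  [0, 2, -2, 9]
  [4, 0, 2, 8]
  [6, 3, 0, 7]
  [18, 0, 1, 0]
D(2):
  [0, 2, -2, 9]
  [4, 0, 2, 8]
  [6, 3, 0, 7]
  [4, 0, 1, 0]
D(3):
  [0, 1, -2, 5]
  [4, 0, 2, 8]
  [6, 3, 0, 7]
  [4, 0, 1, 0]
D(4):
  [0, 1, -2, 5]
  [4, 0, 2, 8]
  [6, 3, 0, 7]
  [4, 0, 1, 0]
Answer: W* = [[0, 1, -2, 5], [4, 0, 2, 8], [6, 3, 0, 7], [4, 0, 1, 0]]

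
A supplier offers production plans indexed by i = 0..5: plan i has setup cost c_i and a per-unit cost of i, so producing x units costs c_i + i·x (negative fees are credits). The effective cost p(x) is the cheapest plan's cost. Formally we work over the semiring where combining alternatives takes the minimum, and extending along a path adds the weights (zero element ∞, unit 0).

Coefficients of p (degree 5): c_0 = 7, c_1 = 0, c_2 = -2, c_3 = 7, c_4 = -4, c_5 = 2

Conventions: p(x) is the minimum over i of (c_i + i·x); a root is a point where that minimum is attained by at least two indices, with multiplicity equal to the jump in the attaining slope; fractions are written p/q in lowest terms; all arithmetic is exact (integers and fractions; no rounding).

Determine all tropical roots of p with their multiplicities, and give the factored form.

hull edge (i=0, c=7) to (i=1, c=0): slope -7, span 1
hull edge (i=1, c=0) to (i=2, c=-2): slope -2, span 1
hull edge (i=2, c=-2) to (i=4, c=-4): slope -1, span 2
hull edge (i=4, c=-4) to (i=5, c=2): slope 6, span 1
Factored form: p(x) = 2 ⊗ (x ⊕ (-6)) ⊗ (x ⊕ 1) ⊗ (x ⊕ 1) ⊗ (x ⊕ 2) ⊗ (x ⊕ 7)
Answer: roots = -6 (mult 1), 1 (mult 2), 2 (mult 1), 7 (mult 1)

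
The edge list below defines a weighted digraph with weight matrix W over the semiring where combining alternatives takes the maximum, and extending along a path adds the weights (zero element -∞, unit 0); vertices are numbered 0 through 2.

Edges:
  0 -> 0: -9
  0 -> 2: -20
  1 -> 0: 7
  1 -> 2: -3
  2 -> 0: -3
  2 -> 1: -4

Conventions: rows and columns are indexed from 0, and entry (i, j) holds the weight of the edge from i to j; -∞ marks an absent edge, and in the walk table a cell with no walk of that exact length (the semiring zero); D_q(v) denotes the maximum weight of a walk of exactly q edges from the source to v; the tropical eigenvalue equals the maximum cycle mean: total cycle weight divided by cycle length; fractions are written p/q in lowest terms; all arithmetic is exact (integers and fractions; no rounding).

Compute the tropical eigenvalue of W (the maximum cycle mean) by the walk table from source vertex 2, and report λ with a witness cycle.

q=0: [-∞, -∞, 0]
q=1: [-3, -4, -∞]
q=2: [3, -∞, -7]
q=3: [-6, -11, -17]
Optimal cycle mean attained by: cycle 1->2->1, total (-3) + (-4), length 2.
Answer: λ = -7/2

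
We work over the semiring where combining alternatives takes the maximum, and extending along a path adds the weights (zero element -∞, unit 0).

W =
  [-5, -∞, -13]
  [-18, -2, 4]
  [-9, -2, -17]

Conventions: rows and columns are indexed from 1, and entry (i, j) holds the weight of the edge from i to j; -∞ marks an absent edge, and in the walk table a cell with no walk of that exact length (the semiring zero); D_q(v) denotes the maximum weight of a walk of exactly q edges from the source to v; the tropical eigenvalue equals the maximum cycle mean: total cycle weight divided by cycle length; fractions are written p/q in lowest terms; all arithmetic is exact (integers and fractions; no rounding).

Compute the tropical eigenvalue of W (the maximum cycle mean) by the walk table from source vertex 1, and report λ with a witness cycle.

q=0: [0, -∞, -∞]
q=1: [-5, -∞, -13]
q=2: [-10, -15, -18]
q=3: [-15, -17, -11]
Optimal cycle mean attained by: cycle 2->3->2, total 4 + (-2), length 2.
Answer: λ = 1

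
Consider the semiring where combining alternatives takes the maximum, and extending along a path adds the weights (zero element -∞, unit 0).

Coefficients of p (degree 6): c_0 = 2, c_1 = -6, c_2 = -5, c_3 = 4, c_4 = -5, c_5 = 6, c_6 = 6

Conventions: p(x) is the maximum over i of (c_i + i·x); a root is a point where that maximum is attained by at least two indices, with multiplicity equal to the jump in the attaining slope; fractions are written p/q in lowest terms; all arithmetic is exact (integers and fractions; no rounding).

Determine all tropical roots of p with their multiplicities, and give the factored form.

hull edge (i=0, c=2) to (i=5, c=6): slope 4/5, span 5
hull edge (i=5, c=6) to (i=6, c=6): slope 0, span 1
Factored form: p(x) = 6 ⊗ (x ⊕ (-4/5)) ⊗ (x ⊕ (-4/5)) ⊗ (x ⊕ (-4/5)) ⊗ (x ⊕ (-4/5)) ⊗ (x ⊕ (-4/5)) ⊗ (x ⊕ 0)
Answer: roots = -4/5 (mult 5), 0 (mult 1)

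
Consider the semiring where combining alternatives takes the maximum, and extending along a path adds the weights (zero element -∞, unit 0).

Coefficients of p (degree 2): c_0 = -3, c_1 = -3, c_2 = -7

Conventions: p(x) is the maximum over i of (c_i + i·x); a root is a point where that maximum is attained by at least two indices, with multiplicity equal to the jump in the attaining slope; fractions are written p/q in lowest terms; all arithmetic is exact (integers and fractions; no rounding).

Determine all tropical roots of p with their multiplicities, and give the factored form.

hull edge (i=0, c=-3) to (i=1, c=-3): slope 0, span 1
hull edge (i=1, c=-3) to (i=2, c=-7): slope -4, span 1
Factored form: p(x) = -7 ⊗ (x ⊕ 0) ⊗ (x ⊕ 4)
Answer: roots = 0 (mult 1), 4 (mult 1)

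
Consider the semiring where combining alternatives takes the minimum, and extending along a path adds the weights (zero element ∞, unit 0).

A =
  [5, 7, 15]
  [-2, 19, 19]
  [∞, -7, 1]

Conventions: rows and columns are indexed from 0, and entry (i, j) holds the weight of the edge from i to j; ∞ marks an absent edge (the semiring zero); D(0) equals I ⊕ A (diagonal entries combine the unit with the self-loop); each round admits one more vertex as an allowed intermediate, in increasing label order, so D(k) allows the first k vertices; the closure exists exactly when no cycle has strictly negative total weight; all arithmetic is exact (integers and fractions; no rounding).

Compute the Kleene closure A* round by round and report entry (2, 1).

D(0):
  [0, 7, 15]
  [-2, 0, 19]
  [∞, -7, 0]
D(1):
  [0, 7, 15]
  [-2, 0, 13]
  [∞, -7, 0]
D(2):
  [0, 7, 15]
  [-2, 0, 13]
  [-9, -7, 0]
D(3):
  [0, 7, 15]
  [-2, 0, 13]
  [-9, -7, 0]
Answer: A*[2][1] = -7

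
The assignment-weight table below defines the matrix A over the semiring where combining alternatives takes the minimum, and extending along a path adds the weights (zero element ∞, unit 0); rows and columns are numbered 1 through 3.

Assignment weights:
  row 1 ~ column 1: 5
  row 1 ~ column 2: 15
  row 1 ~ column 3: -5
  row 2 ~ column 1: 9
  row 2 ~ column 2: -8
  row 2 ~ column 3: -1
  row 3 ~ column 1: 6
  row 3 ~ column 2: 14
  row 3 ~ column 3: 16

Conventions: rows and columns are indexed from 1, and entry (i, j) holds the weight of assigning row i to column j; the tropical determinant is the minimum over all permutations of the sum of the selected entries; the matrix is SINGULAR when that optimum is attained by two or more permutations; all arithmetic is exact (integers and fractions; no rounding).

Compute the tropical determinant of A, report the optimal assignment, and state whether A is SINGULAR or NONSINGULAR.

σ = (1, 2, 3): 5 + (-8) + 16 = 13
σ = (1, 3, 2): 5 + (-1) + 14 = 18
σ = (2, 1, 3): 15 + 9 + 16 = 40
σ = (2, 3, 1): 15 + (-1) + 6 = 20
σ = (3, 1, 2): (-5) + 9 + 14 = 18
σ = (3, 2, 1): (-5) + (-8) + 6 = -7
Optimal value attained by: σ = (3, 2, 1).
Answer: det⊕(A) = -7; verdict: NONSINGULAR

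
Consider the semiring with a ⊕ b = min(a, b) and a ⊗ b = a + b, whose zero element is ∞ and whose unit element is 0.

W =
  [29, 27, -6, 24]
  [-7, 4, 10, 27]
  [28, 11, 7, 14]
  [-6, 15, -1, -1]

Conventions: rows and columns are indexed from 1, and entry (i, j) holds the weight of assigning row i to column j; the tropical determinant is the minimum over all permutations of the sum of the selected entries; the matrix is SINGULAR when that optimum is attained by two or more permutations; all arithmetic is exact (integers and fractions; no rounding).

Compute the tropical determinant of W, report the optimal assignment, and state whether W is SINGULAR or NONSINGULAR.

σ = (1, 2, 3, 4): 29 + 4 + 7 + (-1) = 39
σ = (1, 2, 4, 3): 29 + 4 + 14 + (-1) = 46
σ = (1, 3, 2, 4): 29 + 10 + 11 + (-1) = 49
σ = (1, 3, 4, 2): 29 + 10 + 14 + 15 = 68
σ = (1, 4, 2, 3): 29 + 27 + 11 + (-1) = 66
σ = (1, 4, 3, 2): 29 + 27 + 7 + 15 = 78
σ = (2, 1, 3, 4): 27 + (-7) + 7 + (-1) = 26
σ = (2, 1, 4, 3): 27 + (-7) + 14 + (-1) = 33
σ = (2, 3, 1, 4): 27 + 10 + 28 + (-1) = 64
σ = (2, 3, 4, 1): 27 + 10 + 14 + (-6) = 45
σ = (2, 4, 1, 3): 27 + 27 + 28 + (-1) = 81
σ = (2, 4, 3, 1): 27 + 27 + 7 + (-6) = 55
σ = (3, 1, 2, 4): (-6) + (-7) + 11 + (-1) = -3
σ = (3, 1, 4, 2): (-6) + (-7) + 14 + 15 = 16
σ = (3, 2, 1, 4): (-6) + 4 + 28 + (-1) = 25
σ = (3, 2, 4, 1): (-6) + 4 + 14 + (-6) = 6
σ = (3, 4, 1, 2): (-6) + 27 + 28 + 15 = 64
σ = (3, 4, 2, 1): (-6) + 27 + 11 + (-6) = 26
σ = (4, 1, 2, 3): 24 + (-7) + 11 + (-1) = 27
σ = (4, 1, 3, 2): 24 + (-7) + 7 + 15 = 39
σ = (4, 2, 1, 3): 24 + 4 + 28 + (-1) = 55
σ = (4, 2, 3, 1): 24 + 4 + 7 + (-6) = 29
σ = (4, 3, 1, 2): 24 + 10 + 28 + 15 = 77
σ = (4, 3, 2, 1): 24 + 10 + 11 + (-6) = 39
Optimal value attained by: σ = (3, 1, 2, 4).
Answer: det⊕(W) = -3; verdict: NONSINGULAR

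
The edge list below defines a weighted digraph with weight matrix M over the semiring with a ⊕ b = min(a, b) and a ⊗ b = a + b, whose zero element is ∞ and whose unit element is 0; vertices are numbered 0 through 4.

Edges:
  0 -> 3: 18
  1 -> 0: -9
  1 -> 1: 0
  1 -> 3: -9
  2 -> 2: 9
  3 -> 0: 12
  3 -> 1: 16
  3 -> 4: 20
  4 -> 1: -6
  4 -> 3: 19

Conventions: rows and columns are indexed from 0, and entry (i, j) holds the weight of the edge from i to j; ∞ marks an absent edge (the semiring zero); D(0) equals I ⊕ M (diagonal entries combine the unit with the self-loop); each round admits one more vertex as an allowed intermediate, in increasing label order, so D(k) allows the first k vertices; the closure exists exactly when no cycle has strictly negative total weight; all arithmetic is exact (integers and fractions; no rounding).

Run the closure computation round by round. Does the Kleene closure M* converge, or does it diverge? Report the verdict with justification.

D(0):
  [0, ∞, ∞, 18, ∞]
  [-9, 0, ∞, -9, ∞]
  [∞, ∞, 0, ∞, ∞]
  [12, 16, ∞, 0, 20]
  [∞, -6, ∞, 19, 0]
D(1):
  [0, ∞, ∞, 18, ∞]
  [-9, 0, ∞, -9, ∞]
  [∞, ∞, 0, ∞, ∞]
  [12, 16, ∞, 0, 20]
  [∞, -6, ∞, 19, 0]
D(2):
  [0, ∞, ∞, 18, ∞]
  [-9, 0, ∞, -9, ∞]
  [∞, ∞, 0, ∞, ∞]
  [7, 16, ∞, 0, 20]
  [-15, -6, ∞, -15, 0]
D(3):
  [0, ∞, ∞, 18, ∞]
  [-9, 0, ∞, -9, ∞]
  [∞, ∞, 0, ∞, ∞]
  [7, 16, ∞, 0, 20]
  [-15, -6, ∞, -15, 0]
D(4):
  [0, 34, ∞, 18, 38]
  [-9, 0, ∞, -9, 11]
  [∞, ∞, 0, ∞, ∞]
  [7, 16, ∞, 0, 20]
  [-15, -6, ∞, -15, 0]
D(5):
  [0, 32, ∞, 18, 38]
  [-9, 0, ∞, -9, 11]
  [∞, ∞, 0, ∞, ∞]
  [5, 14, ∞, 0, 20]
  [-15, -6, ∞, -15, 0]
Key observation: every diagonal entry stays at the unit through all rounds, so no improving cycle exists.
Answer: CONVERGES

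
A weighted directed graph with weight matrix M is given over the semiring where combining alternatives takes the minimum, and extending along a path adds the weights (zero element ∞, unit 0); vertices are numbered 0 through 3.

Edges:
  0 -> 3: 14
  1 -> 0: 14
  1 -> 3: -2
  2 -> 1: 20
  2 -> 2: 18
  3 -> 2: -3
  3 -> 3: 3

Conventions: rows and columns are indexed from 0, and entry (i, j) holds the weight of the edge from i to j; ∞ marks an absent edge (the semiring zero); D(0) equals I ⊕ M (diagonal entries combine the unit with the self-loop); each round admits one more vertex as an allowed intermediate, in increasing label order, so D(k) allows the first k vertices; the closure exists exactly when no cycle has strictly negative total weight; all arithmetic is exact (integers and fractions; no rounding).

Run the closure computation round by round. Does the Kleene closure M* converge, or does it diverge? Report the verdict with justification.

D(0):
  [0, ∞, ∞, 14]
  [14, 0, ∞, -2]
  [∞, 20, 0, ∞]
  [∞, ∞, -3, 0]
D(1):
  [0, ∞, ∞, 14]
  [14, 0, ∞, -2]
  [∞, 20, 0, ∞]
  [∞, ∞, -3, 0]
D(2):
  [0, ∞, ∞, 14]
  [14, 0, ∞, -2]
  [34, 20, 0, 18]
  [∞, ∞, -3, 0]
D(3):
  [0, ∞, ∞, 14]
  [14, 0, ∞, -2]
  [34, 20, 0, 18]
  [31, 17, -3, 0]
D(4):
  [0, 31, 11, 14]
  [14, 0, -5, -2]
  [34, 20, 0, 18]
  [31, 17, -3, 0]
Key observation: every diagonal entry stays at the unit through all rounds, so no improving cycle exists.
Answer: CONVERGES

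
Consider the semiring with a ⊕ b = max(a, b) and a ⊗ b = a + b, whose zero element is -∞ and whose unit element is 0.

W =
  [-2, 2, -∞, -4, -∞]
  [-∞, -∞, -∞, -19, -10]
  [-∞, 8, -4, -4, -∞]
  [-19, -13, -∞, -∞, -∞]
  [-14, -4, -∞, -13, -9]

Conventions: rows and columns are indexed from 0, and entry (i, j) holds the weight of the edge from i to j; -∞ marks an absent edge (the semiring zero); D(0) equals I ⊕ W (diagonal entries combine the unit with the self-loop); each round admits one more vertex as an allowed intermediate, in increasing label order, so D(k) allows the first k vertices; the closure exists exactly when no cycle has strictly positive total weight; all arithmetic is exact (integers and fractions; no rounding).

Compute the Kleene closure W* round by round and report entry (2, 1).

D(0):
  [0, 2, -∞, -4, -∞]
  [-∞, 0, -∞, -19, -10]
  [-∞, 8, 0, -4, -∞]
  [-19, -13, -∞, 0, -∞]
  [-14, -4, -∞, -13, 0]
D(1):
  [0, 2, -∞, -4, -∞]
  [-∞, 0, -∞, -19, -10]
  [-∞, 8, 0, -4, -∞]
  [-19, -13, -∞, 0, -∞]
  [-14, -4, -∞, -13, 0]
D(2):
  [0, 2, -∞, -4, -8]
  [-∞, 0, -∞, -19, -10]
  [-∞, 8, 0, -4, -2]
  [-19, -13, -∞, 0, -23]
  [-14, -4, -∞, -13, 0]
D(3):
  [0, 2, -∞, -4, -8]
  [-∞, 0, -∞, -19, -10]
  [-∞, 8, 0, -4, -2]
  [-19, -13, -∞, 0, -23]
  [-14, -4, -∞, -13, 0]
D(4):
  [0, 2, -∞, -4, -8]
  [-38, 0, -∞, -19, -10]
  [-23, 8, 0, -4, -2]
  [-19, -13, -∞, 0, -23]
  [-14, -4, -∞, -13, 0]
D(5):
  [0, 2, -∞, -4, -8]
  [-24, 0, -∞, -19, -10]
  [-16, 8, 0, -4, -2]
  [-19, -13, -∞, 0, -23]
  [-14, -4, -∞, -13, 0]
Answer: W*[2][1] = 8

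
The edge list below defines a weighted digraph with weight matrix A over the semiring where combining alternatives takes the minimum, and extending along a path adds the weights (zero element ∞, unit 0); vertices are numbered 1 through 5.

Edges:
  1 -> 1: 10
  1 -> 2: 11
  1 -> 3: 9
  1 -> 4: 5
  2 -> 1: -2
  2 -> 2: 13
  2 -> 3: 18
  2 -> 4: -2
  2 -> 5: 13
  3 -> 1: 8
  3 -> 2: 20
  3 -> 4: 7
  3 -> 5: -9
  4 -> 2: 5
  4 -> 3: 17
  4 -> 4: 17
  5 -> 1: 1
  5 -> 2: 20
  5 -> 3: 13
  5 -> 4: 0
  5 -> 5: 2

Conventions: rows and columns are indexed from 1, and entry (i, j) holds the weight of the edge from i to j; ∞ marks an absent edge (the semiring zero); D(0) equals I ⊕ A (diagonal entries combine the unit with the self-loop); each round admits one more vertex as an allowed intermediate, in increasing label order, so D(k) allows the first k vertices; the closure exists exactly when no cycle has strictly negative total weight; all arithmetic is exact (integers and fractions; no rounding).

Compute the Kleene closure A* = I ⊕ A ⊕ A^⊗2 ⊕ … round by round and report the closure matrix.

D(0):
  [0, 11, 9, 5, ∞]
  [-2, 0, 18, -2, 13]
  [8, 20, 0, 7, -9]
  [∞, 5, 17, 0, ∞]
  [1, 20, 13, 0, 0]
D(1):
  [0, 11, 9, 5, ∞]
  [-2, 0, 7, -2, 13]
  [8, 19, 0, 7, -9]
  [∞, 5, 17, 0, ∞]
  [1, 12, 10, 0, 0]
D(2):
  [0, 11, 9, 5, 24]
  [-2, 0, 7, -2, 13]
  [8, 19, 0, 7, -9]
  [3, 5, 12, 0, 18]
  [1, 12, 10, 0, 0]
D(3):
  [0, 11, 9, 5, 0]
  [-2, 0, 7, -2, -2]
  [8, 19, 0, 7, -9]
  [3, 5, 12, 0, 3]
  [1, 12, 10, 0, 0]
D(4):
  [0, 10, 9, 5, 0]
  [-2, 0, 7, -2, -2]
  [8, 12, 0, 7, -9]
  [3, 5, 12, 0, 3]
  [1, 5, 10, 0, 0]
D(5):
  [0, 5, 9, 0, 0]
  [-2, 0, 7, -2, -2]
  [-8, -4, 0, -9, -9]
  [3, 5, 12, 0, 3]
  [1, 5, 10, 0, 0]
Answer: A* = [[0, 5, 9, 0, 0], [-2, 0, 7, -2, -2], [-8, -4, 0, -9, -9], [3, 5, 12, 0, 3], [1, 5, 10, 0, 0]]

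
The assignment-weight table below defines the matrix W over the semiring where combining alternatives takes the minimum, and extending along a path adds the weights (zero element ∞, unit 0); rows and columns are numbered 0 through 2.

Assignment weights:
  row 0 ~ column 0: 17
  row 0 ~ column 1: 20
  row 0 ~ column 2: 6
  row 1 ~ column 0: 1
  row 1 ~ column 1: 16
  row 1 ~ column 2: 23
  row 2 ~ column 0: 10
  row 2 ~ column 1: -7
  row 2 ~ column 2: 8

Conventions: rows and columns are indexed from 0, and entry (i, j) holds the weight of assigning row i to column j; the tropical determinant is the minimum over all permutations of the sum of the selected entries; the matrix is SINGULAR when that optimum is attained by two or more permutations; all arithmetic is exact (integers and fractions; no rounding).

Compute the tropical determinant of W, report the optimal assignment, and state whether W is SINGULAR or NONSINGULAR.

σ = (0, 1, 2): 17 + 16 + 8 = 41
σ = (0, 2, 1): 17 + 23 + (-7) = 33
σ = (1, 0, 2): 20 + 1 + 8 = 29
σ = (1, 2, 0): 20 + 23 + 10 = 53
σ = (2, 0, 1): 6 + 1 + (-7) = 0
σ = (2, 1, 0): 6 + 16 + 10 = 32
Optimal value attained by: σ = (2, 0, 1).
Answer: det⊕(W) = 0; verdict: NONSINGULAR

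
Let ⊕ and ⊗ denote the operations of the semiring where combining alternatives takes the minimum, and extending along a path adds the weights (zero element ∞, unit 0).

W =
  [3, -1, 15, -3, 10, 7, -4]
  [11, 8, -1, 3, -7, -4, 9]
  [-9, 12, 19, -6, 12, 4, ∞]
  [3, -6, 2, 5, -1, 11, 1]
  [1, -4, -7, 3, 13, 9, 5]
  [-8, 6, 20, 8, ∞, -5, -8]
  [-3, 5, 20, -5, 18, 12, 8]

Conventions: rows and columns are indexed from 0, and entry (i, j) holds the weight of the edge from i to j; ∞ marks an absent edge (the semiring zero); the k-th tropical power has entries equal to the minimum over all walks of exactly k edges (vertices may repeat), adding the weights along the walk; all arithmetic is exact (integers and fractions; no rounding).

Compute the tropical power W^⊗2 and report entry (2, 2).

W^⊗2:
  [-7, -9, -2, -9, -8, -5, -2]
  [-12, -11, -14, -7, 1, -9, -12]
  [-6, -12, -4, -12, -7, -2, -13]
  [-7, -5, -8, -4, -13, -10, -1]
  [-16, -3, -5, -13, -11, -8, -3]
  [-13, -9, 5, -13, -1, -10, -13]
  [-2, -11, -3, -6, -6, 1, -7]
Key observation: the optimum is the walk 2->3->2, with weight (-6) + 2 = -4.
Optimal value attained by: walk 2->3->2.
Answer: (W^⊗2)[2][2] = -4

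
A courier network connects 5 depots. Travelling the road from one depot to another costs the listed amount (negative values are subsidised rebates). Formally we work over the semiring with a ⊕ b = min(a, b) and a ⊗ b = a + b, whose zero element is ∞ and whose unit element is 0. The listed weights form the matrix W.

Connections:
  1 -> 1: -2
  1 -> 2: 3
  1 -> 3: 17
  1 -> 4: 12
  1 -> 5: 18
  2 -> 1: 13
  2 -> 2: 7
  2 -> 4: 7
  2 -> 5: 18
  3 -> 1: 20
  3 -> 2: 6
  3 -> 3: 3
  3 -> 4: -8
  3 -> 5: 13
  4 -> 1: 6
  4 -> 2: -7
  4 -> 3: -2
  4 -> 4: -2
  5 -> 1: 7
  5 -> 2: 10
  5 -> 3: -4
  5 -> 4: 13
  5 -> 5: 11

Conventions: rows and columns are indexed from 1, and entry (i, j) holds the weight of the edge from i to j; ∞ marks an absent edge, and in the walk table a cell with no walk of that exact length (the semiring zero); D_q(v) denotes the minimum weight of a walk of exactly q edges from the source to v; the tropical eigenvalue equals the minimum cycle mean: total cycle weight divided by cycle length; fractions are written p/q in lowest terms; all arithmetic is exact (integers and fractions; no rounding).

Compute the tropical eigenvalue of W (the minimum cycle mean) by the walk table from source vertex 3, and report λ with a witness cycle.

q=0: [∞, ∞, 0, ∞, ∞]
q=1: [20, 6, 3, -8, 13]
q=2: [-2, -15, -10, -10, 16]
q=3: [-4, -17, -12, -18, 3]
q=4: [-12, -25, -20, -20, 1]
q=5: [-14, -27, -22, -28, -7]
Optimal cycle mean attained by: cycle 3->4->3, total (-8) + (-2), length 2.
Answer: λ = -5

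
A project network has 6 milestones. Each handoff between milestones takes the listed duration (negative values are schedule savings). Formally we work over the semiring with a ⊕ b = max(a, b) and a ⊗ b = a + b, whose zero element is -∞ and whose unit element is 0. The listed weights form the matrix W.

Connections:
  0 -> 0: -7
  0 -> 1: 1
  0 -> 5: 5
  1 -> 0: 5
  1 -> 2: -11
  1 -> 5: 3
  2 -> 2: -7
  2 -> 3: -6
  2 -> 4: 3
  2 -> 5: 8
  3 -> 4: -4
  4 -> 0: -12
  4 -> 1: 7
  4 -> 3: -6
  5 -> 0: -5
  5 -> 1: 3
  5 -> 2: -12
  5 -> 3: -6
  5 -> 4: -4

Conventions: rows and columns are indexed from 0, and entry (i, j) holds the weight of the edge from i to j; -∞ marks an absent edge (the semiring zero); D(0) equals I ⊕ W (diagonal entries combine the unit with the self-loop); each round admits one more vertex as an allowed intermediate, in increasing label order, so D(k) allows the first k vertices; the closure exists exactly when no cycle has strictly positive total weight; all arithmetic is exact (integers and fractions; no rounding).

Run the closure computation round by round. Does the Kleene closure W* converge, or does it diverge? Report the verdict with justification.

D(0):
  [0, 1, -∞, -∞, -∞, 5]
  [5, 0, -11, -∞, -∞, 3]
  [-∞, -∞, 0, -6, 3, 8]
  [-∞, -∞, -∞, 0, -4, -∞]
  [-12, 7, -∞, -6, 0, -∞]
  [-5, 3, -12, -6, -4, 0]
Detection: at round 1, diagonal entry (1, 1) turns strictly positive.
Key observation: the cycle 1->0->1 has total weight 5 + 1, which is strictly positive.
Answer: DIVERGES — positive cycle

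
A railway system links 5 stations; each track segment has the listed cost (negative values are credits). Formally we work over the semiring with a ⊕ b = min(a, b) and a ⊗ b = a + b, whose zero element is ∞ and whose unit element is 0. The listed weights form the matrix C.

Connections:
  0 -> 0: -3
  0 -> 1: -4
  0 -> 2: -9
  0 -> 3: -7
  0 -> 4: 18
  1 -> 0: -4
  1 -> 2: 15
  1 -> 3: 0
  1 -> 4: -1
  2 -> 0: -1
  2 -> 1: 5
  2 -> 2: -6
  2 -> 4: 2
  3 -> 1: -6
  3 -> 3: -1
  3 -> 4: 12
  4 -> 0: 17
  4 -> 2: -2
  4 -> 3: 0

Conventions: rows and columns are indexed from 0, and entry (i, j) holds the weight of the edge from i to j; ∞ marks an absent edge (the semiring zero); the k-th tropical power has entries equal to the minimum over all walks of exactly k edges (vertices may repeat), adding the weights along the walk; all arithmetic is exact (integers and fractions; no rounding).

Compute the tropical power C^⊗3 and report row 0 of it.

C^⊗2:
  [-10, -13, -15, -10, -7]
  [-7, -8, -13, -11, 12]
  [-7, -5, -12, -8, -4]
  [-10, -7, 9, -6, -7]
  [-3, -6, -8, -1, 0]
C^⊗3:
  [-17, -16, -21, -17, -14]
  [-14, -17, -19, -14, -11]
  [-13, -14, -18, -14, -10]
  [-13, -14, -19, -17, -8]
  [-10, -7, -14, -10, -7]
Answer: row 0 of C^⊗3 = [-17, -16, -21, -17, -14]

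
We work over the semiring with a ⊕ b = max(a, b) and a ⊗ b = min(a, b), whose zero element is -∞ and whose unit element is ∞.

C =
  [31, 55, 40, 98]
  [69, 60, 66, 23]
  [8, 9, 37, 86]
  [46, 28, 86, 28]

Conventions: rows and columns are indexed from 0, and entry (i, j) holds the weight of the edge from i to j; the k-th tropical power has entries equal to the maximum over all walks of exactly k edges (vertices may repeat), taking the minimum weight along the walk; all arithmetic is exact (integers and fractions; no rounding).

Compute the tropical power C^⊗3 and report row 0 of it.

C^⊗2:
  [55, 55, 86, 40]
  [60, 60, 60, 69]
  [46, 28, 86, 37]
  [31, 46, 40, 86]
C^⊗3:
  [55, 55, 55, 86]
  [60, 60, 69, 60]
  [37, 46, 40, 86]
  [46, 46, 86, 40]
Answer: row 0 of C^⊗3 = [55, 55, 55, 86]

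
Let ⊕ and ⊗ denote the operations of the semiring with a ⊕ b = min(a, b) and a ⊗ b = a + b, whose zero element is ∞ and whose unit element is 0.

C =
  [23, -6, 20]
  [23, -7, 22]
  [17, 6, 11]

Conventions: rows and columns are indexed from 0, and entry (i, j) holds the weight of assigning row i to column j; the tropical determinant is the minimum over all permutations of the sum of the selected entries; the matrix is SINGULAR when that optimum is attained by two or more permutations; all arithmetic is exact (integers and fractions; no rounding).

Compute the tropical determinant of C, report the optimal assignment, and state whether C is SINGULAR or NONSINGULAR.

σ = (0, 1, 2): 23 + (-7) + 11 = 27
σ = (0, 2, 1): 23 + 22 + 6 = 51
σ = (1, 0, 2): (-6) + 23 + 11 = 28
σ = (1, 2, 0): (-6) + 22 + 17 = 33
σ = (2, 0, 1): 20 + 23 + 6 = 49
σ = (2, 1, 0): 20 + (-7) + 17 = 30
Optimal value attained by: σ = (0, 1, 2).
Answer: det⊕(C) = 27; verdict: NONSINGULAR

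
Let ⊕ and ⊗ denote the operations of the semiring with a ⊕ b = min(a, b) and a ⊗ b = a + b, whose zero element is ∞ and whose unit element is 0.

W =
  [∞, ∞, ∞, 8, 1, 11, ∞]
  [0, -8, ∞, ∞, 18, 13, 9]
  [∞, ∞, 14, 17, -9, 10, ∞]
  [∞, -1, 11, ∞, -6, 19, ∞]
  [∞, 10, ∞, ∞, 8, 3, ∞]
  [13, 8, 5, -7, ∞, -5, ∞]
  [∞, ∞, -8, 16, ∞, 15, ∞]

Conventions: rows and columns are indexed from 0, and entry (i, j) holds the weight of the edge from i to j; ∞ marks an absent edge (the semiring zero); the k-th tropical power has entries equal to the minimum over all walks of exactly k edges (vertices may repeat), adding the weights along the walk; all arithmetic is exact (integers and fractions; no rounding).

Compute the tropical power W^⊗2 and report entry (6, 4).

W^⊗2:
  [24, 7, 16, 4, 2, 4, ∞]
  [-8, -16, 1, 6, 1, 5, 1]
  [23, 1, 15, 3, -1, -6, ∞]
  [-1, -9, 24, 12, 2, -3, 8]
  [10, 2, 8, -4, 16, -2, 19]
  [8, -8, 0, -12, -13, -10, 17]
  [28, 15, 6, 8, -17, 2, ∞]
Key observation: the optimum is the walk 6->2->4, with weight (-8) + (-9) = -17.
Optimal value attained by: walk 6->2->4.
Answer: (W^⊗2)[6][4] = -17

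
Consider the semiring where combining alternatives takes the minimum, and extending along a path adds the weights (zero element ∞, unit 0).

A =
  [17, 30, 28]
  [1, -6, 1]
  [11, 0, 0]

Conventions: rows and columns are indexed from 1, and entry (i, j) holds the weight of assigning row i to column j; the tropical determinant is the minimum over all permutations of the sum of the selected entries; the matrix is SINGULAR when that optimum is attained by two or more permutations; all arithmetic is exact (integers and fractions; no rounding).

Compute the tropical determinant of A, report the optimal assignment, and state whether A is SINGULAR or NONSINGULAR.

σ = (1, 2, 3): 17 + (-6) + 0 = 11
σ = (1, 3, 2): 17 + 1 + 0 = 18
σ = (2, 1, 3): 30 + 1 + 0 = 31
σ = (2, 3, 1): 30 + 1 + 11 = 42
σ = (3, 1, 2): 28 + 1 + 0 = 29
σ = (3, 2, 1): 28 + (-6) + 11 = 33
Optimal value attained by: σ = (1, 2, 3).
Answer: det⊕(A) = 11; verdict: NONSINGULAR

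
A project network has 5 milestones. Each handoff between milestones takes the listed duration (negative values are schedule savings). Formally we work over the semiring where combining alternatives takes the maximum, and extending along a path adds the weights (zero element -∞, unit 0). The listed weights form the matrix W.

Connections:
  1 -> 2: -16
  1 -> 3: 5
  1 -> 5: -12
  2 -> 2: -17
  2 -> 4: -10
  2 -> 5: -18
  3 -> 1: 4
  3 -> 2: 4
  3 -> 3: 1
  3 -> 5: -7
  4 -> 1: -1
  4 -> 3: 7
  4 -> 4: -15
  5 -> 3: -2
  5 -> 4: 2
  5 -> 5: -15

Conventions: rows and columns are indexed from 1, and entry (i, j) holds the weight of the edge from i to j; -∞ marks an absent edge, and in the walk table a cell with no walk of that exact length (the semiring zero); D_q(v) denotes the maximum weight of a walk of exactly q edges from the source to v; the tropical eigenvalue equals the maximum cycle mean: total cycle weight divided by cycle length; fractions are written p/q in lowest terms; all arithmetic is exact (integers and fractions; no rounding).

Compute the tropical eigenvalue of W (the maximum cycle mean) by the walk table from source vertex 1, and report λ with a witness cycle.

q=0: [0, -∞, -∞, -∞, -∞]
q=1: [-∞, -16, 5, -∞, -12]
q=2: [9, 9, 6, -10, -2]
q=3: [10, 10, 14, 0, -1]
q=4: [18, 18, 15, 1, 7]
q=5: [19, 19, 23, 9, 8]
Optimal cycle mean attained by: cycle 1->3->1, total 5 + 4, length 2.
Answer: λ = 9/2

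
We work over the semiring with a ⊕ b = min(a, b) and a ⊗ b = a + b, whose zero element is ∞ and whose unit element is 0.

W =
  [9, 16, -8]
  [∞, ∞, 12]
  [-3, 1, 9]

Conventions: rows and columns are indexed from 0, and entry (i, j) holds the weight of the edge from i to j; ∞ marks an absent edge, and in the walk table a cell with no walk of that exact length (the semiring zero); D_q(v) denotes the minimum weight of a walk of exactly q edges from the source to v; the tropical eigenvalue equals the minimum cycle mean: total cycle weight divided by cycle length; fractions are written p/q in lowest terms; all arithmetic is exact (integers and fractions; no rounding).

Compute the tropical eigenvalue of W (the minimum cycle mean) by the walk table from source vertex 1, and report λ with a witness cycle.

q=0: [∞, 0, ∞]
q=1: [∞, ∞, 12]
q=2: [9, 13, 21]
q=3: [18, 22, 1]
Optimal cycle mean attained by: cycle 0->2->0, total (-8) + (-3), length 2.
Answer: λ = -11/2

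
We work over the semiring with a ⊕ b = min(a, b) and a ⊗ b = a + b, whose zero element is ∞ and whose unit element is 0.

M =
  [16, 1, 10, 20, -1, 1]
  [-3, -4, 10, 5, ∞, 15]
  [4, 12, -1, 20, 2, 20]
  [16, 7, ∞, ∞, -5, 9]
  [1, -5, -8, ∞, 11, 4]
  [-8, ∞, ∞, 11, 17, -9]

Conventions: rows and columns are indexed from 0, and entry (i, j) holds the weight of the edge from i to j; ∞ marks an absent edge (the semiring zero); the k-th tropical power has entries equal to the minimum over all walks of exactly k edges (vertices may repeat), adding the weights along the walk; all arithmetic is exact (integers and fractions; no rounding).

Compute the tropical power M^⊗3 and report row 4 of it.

M^⊗2:
  [-7, -6, -9, 6, 10, -8]
  [-7, -8, 6, 1, -4, -2]
  [3, -3, -6, 17, 1, 5]
  [-4, -10, -13, 12, 6, -1]
  [-8, -9, -9, 0, -6, -5]
  [-17, -7, 2, 2, -9, -18]
M^⊗3:
  [-16, -10, -10, -1, -8, -17]
  [-11, -12, -12, -3, -8, -11]
  [-6, -7, -7, 2, -4, -4]
  [-13, -14, -14, -5, -11, -10]
  [-13, -13, -14, -4, -9, -14]
  [-26, -16, -17, -7, -18, -27]
Answer: row 4 of M^⊗3 = [-13, -13, -14, -4, -9, -14]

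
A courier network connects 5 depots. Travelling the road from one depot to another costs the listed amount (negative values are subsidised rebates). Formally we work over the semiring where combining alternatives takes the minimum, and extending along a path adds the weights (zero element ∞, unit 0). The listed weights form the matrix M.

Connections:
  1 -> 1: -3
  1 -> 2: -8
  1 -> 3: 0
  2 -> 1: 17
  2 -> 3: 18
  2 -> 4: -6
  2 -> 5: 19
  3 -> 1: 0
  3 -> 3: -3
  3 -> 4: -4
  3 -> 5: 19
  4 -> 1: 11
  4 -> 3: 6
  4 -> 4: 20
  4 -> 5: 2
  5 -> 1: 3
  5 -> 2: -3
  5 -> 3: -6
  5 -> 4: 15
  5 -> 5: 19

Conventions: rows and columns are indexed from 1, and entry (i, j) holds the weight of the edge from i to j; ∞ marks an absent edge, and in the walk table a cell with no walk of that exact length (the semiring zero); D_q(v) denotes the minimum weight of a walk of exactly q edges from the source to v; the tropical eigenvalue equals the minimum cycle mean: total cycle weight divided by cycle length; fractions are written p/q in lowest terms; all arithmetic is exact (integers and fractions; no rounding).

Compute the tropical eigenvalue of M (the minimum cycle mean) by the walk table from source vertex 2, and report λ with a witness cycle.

q=0: [∞, 0, ∞, ∞, ∞]
q=1: [17, ∞, 18, -6, 19]
q=2: [5, 9, 0, 14, -4]
q=3: [-1, -7, -10, -4, 15]
q=4: [-10, -9, -13, -14, -2]
q=5: [-13, -18, -16, -17, -12]
Optimal cycle mean attained by: cycle 1->2->4->5->3->1, total (-8) + (-6) + 2 + (-6) + 0, length 5.
Answer: λ = -18/5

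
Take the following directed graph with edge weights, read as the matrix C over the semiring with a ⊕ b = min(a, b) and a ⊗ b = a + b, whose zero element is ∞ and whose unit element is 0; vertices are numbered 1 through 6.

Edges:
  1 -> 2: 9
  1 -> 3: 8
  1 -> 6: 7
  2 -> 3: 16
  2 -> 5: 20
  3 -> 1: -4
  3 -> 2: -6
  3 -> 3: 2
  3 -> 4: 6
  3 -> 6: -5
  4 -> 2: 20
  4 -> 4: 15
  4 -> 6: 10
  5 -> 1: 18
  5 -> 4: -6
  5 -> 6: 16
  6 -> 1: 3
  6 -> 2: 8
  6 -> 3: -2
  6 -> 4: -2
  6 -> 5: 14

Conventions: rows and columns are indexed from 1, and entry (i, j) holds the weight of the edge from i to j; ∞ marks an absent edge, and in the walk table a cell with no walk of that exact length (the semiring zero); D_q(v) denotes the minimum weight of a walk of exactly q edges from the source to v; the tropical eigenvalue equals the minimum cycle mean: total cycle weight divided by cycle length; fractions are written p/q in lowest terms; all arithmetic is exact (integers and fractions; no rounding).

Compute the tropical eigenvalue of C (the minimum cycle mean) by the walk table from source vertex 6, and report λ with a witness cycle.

q=0: [∞, ∞, ∞, ∞, ∞, 0]
q=1: [3, 8, -2, -2, 14, ∞]
q=2: [-6, -8, 0, 4, 28, -7]
q=3: [-4, -6, -9, -9, 7, -5]
q=4: [-13, -15, -7, -7, 9, -14]
q=5: [-11, -13, -16, -16, 0, -12]
q=6: [-20, -22, -14, -14, 2, -21]
Optimal cycle mean attained by: cycle 3->6->3, total (-5) + (-2), length 2.
Answer: λ = -7/2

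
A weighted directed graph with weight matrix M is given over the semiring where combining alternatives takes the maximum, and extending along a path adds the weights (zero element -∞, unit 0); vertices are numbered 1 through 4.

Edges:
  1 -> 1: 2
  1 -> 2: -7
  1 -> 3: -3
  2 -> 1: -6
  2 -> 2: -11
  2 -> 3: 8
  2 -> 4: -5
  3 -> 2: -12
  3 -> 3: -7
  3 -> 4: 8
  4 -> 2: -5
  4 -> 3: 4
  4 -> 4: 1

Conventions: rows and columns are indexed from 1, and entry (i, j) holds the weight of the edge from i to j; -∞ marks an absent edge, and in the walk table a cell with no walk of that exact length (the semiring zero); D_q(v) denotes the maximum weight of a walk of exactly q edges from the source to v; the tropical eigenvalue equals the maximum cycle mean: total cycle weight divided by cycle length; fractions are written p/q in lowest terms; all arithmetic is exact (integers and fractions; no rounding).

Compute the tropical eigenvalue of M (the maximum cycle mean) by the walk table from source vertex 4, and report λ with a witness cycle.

q=0: [-∞, -∞, -∞, 0]
q=1: [-∞, -5, 4, 1]
q=2: [-11, -4, 5, 12]
q=3: [-9, 7, 16, 13]
q=4: [1, 8, 17, 24]
Optimal cycle mean attained by: cycle 3->4->3, total 8 + 4, length 2.
Answer: λ = 6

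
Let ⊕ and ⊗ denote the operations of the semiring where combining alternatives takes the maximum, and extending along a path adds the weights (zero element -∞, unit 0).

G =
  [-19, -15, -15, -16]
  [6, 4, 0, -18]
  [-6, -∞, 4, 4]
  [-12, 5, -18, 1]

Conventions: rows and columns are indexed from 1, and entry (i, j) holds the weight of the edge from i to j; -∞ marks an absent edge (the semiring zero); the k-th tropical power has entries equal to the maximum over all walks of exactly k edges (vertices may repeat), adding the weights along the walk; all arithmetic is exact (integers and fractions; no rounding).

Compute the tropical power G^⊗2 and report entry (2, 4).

G^⊗2:
  [-9, -11, -11, -11]
  [10, 8, 4, 4]
  [-2, 9, 8, 8]
  [11, 9, 5, 2]
Key observation: the optimum is the walk 2->3->4, with weight 0 + 4 = 4.
Optimal value attained by: walk 2->3->4.
Answer: (G^⊗2)[2][4] = 4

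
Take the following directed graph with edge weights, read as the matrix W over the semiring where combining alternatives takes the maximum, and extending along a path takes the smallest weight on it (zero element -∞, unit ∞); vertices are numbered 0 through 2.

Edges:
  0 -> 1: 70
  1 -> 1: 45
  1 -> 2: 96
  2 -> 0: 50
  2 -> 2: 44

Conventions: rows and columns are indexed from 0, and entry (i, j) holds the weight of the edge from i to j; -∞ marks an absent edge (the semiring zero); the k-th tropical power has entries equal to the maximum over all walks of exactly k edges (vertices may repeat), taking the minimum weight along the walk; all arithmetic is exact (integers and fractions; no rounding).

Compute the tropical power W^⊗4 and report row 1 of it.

W^⊗2:
  [-∞, 45, 70]
  [50, 45, 45]
  [44, 50, 44]
W^⊗3:
  [50, 45, 45]
  [45, 50, 45]
  [44, 45, 50]
W^⊗4:
  [45, 50, 45]
  [45, 45, 50]
  [50, 45, 45]
Answer: row 1 of W^⊗4 = [45, 45, 50]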